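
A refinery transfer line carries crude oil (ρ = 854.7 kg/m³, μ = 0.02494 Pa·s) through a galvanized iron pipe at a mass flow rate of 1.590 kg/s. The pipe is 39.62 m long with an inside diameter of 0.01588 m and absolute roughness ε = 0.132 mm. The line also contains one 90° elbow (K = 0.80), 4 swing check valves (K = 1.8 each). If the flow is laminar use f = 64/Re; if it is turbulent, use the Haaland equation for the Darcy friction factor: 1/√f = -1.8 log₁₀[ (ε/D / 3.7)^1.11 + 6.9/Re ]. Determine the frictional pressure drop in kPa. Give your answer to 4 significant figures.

A = πD²/4 = π(0.01588)²/4 = 0.0001981 m²; mean velocity V = ṁ/(ρA) = 1.59/(854.7 · 0.0001981) = 9.393 m/s.
Reynolds number Re = ρVD/μ = 854.7 · 9.393 · 0.01588 / 0.0249 = 5112.
Re > 4000 → turbulent. Relative roughness ε/D = 0.000132/0.01588 = 0.00831. Haaland: 1/√f = -1.8 log₁₀[(0.00831/3.7)^1.11 + 6.9/5112] = -1.8 log₁₀[0.00115 + 0.00135] = 4.684, so f = 0.04558.
Total minor-loss coefficient ΣK = 1·0.8 + 4·1.8 = 8.
ΔP = [f·L/D + ΣK]·(ρV²/2) = [0.04558·39.62/0.01588 + 8]·(854.7·9.393²/2) = [113.7 + 8]·3.77e+04 = 4.589e+06 Pa.
ΔP = 4.589e+06 Pa = 4589 kPa.

ΔP ≈ 4589 kPa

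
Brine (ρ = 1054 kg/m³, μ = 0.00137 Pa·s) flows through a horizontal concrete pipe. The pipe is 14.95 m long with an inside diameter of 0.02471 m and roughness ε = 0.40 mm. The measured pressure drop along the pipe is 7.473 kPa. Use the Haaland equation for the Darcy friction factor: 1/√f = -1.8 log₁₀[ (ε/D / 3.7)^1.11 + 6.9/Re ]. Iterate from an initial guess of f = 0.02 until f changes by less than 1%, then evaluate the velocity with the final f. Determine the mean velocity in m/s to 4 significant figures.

Rearranging Darcy-Weisbach: V = √(2·ΔP·D/(f·L·ρ)). With ε/D = 0.0004/0.02471 = 0.0162, iterate starting from f = 0.02:
  f = 0.02 → V = √(2·7473·0.02471/(0.02·14.95·1054)) = 1.083 m/s; Re = ρVD/μ = 2.058e+04; f → 0.04703
  f = 0.04703 → V = 0.706 m/s; Re = 1.342e+04; f → 0.04805
  f = 0.04805 → V = 0.6984 m/s; Re = 1.328e+04; f → 0.04808
Converged (Δf/f < 1%). With the final f = 0.04808: V = √(2·7473·0.02471/(0.04808·14.95·1054)) = 0.6982 m/s.

V ≈ 0.6982 m/s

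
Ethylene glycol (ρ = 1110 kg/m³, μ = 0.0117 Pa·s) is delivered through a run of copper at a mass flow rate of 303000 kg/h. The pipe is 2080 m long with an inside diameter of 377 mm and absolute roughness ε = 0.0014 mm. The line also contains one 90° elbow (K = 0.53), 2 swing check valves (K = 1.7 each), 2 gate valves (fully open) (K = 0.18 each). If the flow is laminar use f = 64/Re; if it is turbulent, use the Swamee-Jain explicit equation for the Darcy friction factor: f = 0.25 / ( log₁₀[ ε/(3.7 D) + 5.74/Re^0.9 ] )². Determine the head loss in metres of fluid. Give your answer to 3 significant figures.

ṁ = 303000 kg/h = 303000/3600 = 84.17 kg/s.
A = πD²/4 = π(0.377)²/4 = 0.1116 m²; mean velocity V = ṁ/(ρA) = 84.17/(1110 · 0.1116) = 0.6793 m/s.
Reynolds number Re = ρVD/μ = 1110 · 0.6793 · 0.377 / 0.0117 = 2.43e+04.
Re > 4000 → turbulent. Relative roughness ε/D = 1.4e-06/0.377 = 3.71e-06. Swamee-Jain: f = 0.25/(log₁₀[3.71e-06/3.7 + 5.74/2.43e+04^0.9])² = 0.25/(log₁₀[1e-06 + 0.000649])² = 0.25/(-3.187)² = 0.02461.
Total minor-loss coefficient ΣK = 1·0.53 + 2·1.7 + 2·0.18 = 4.29.
ΔP = [f·L/D + ΣK]·(ρV²/2) = [0.02461·2080/0.377 + 4.29]·(1110·0.6793²/2) = [135.8 + 4.29]·256.1 = 3.587e+04 Pa.
Head loss h_f = ΔP/(ρg) = 3.587e+04/(1110·9.81) = 3.29 m.

h_f ≈ 3.29 m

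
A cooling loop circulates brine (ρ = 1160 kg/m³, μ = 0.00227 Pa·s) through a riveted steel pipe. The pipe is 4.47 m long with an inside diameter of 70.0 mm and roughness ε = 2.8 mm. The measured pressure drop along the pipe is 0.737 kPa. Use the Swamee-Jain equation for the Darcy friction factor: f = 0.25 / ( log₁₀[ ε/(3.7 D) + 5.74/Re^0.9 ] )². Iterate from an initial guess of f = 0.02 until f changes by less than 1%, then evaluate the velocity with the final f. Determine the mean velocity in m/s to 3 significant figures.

Rearranging Darcy-Weisbach: V = √(2·ΔP·D/(f·L·ρ)). With ε/D = 0.0028/0.07 = 0.04, iterate starting from f = 0.02:
  f = 0.02 → V = √(2·737·0.07/(0.02·4.47·1160)) = 0.9975 m/s; Re = ρVD/μ = 3.568e+04; f → 0.06588
  f = 0.06588 → V = 0.5496 m/s; Re = 1.966e+04; f → 0.06672
  f = 0.06672 → V = 0.5461 m/s; Re = 1.954e+04; f → 0.06673
Converged (Δf/f < 1%). With the final f = 0.06673: V = √(2·737·0.07/(0.06673·4.47·1160)) = 0.5461 m/s.

V ≈ 0.546 m/s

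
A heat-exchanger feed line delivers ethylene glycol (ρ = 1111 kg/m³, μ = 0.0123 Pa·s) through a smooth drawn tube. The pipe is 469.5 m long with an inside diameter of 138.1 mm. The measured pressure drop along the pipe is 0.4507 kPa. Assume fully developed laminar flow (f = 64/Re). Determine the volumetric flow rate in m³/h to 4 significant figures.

Q ≈ 2.508 m³/h

For laminar flow, f = 64/Re with Re = ρVD/μ, so Darcy-Weisbach reduces to ΔP = 32μLV/D². Solving for V: V = ΔP·D²/(32μL) = 450.7·(0.1381)²/(32·0.0123·469.5) = 0.04651 m/s.
Check: Re = ρVD/μ = 1111·0.04651·0.1381/0.0123 = 580.2 < 2300, so the laminar assumption holds.
Q = V·A = 0.04651·(π/4·0.1381²) = 0.0006967 m³/s = 2.508 m³/h.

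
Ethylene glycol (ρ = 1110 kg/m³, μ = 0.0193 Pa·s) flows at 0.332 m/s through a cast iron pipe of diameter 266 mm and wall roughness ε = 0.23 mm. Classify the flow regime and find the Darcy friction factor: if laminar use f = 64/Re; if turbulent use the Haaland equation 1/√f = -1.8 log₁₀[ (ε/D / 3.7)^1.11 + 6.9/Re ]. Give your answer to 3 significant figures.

f ≈ 0.0383

Re = ρVD/μ = 1110·0.332·0.266/0.0193 = 5079.
Re > 4000 → turbulent. ε/D = 0.00023/0.266 = 0.000865; Haaland: 1/√f = -1.8 log₁₀[9.32e-05 + 0.00136] = 5.109, so f = 0.03832.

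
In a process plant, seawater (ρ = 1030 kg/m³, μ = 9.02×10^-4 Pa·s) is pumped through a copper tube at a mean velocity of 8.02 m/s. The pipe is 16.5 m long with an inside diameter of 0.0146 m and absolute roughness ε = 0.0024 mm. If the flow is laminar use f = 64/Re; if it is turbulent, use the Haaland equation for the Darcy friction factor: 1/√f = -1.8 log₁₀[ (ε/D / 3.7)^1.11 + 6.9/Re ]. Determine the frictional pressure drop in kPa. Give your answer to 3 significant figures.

Reynolds number Re = ρVD/μ = 1030 · 8.02 · 0.0146 / 0.000902 = 1.337e+05.
Re > 4000 → turbulent. Relative roughness ε/D = 2.4e-06/0.0146 = 0.000164. Haaland: 1/√f = -1.8 log₁₀[(0.000164/3.7)^1.11 + 6.9/1.337e+05] = -1.8 log₁₀[1.48e-05 + 5.16e-05] = 7.521, so f = 0.01768.
Darcy-Weisbach: ΔP = f(L/D)(ρV²/2) = 0.01768·(16.5/0.0146)·(1030·8.02²/2) = 0.01768·1130·3.313e+04 = 6.619e+05 Pa.
ΔP = 6.619e+05 Pa = 662 kPa.

ΔP ≈ 662 kPa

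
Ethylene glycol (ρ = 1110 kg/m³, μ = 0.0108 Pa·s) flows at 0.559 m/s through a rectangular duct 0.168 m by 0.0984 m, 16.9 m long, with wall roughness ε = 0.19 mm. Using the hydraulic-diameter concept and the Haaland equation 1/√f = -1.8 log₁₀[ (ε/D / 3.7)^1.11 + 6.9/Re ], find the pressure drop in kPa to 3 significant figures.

Hydraulic diameter D_h = 4A/P = 4·(0.168·0.0984)/(2·(0.168+0.0984)) = 0.06612/0.5328 = 0.1241 m.
Re = ρVD_h/μ = 1110·0.559·0.1241/0.0108 = 7130.
ε/D_h = 0.00019/0.1241 = 0.00153; Haaland gives 1/√f = -1.8 log₁₀[0.000176+0.000968] = 5.295, so f = 0.03566.
ΔP = f(L/D_h)(ρV²/2) = 0.03566·16.9/0.1241·173.4 = 842.2 Pa.
ΔP = 0.842 kPa.

ΔP ≈ 0.842 kPa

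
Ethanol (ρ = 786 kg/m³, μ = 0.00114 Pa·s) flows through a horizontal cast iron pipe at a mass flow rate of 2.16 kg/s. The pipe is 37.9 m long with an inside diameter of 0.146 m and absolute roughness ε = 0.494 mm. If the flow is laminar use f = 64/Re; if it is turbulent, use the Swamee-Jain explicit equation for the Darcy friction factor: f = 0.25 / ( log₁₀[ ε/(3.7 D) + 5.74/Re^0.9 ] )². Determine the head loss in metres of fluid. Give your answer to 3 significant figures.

h_f ≈ 0.0119 m

A = πD²/4 = π(0.146)²/4 = 0.01674 m²; mean velocity V = ṁ/(ρA) = 2.16/(786 · 0.01674) = 0.1641 m/s.
Reynolds number Re = ρVD/μ = 786 · 0.1641 · 0.146 / 0.00114 = 1.652e+04.
Re > 4000 → turbulent. Relative roughness ε/D = 0.000494/0.146 = 0.00338. Swamee-Jain: f = 0.25/(log₁₀[0.00338/3.7 + 5.74/1.652e+04^0.9])² = 0.25/(log₁₀[0.000914 + 0.000918])² = 0.25/(-2.737)² = 0.03337.
Darcy-Weisbach: ΔP = f(L/D)(ρV²/2) = 0.03337·(37.9/0.146)·(786·0.1641²/2) = 0.03337·259.6·10.59 = 91.73 Pa.
Head loss h_f = ΔP/(ρg) = 91.73/(786·9.81) = 0.0119 m.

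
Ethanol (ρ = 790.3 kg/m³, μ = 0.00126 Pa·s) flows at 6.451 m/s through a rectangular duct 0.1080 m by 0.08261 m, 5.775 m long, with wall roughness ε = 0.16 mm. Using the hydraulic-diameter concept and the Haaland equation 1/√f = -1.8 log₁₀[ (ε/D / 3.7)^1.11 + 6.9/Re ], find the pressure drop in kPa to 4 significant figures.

Hydraulic diameter D_h = 4A/P = 4·(0.108·0.08261)/(2·(0.108+0.08261)) = 0.03569/0.3812 = 0.09361 m.
Re = ρVD_h/μ = 790.3·6.451·0.09361/0.00126 = 3.788e+05.
ε/D_h = 0.00016/0.09361 = 0.00171; Haaland gives 1/√f = -1.8 log₁₀[0.000198+1.82e-05] = 6.596, so f = 0.02299.
ΔP = f(L/D_h)(ρV²/2) = 0.02299·5.775/0.09361·1.644e+04 = 2.332e+04 Pa.
ΔP = 23.32 kPa.

ΔP ≈ 23.32 kPa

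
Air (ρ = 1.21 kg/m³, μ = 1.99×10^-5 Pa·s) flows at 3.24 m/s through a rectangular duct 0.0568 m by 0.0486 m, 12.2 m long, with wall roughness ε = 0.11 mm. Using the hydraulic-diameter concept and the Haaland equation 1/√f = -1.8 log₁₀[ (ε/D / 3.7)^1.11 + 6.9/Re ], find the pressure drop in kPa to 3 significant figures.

Hydraulic diameter D_h = 4A/P = 4·(0.0568·0.0486)/(2·(0.0568+0.0486)) = 0.01104/0.2108 = 0.05238 m.
Re = ρVD_h/μ = 1.21·3.24·0.05238/1.99e-05 = 1.032e+04.
ε/D_h = 0.00011/0.05238 = 0.0021; Haaland gives 1/√f = -1.8 log₁₀[0.000249+0.000669] = 5.467, so f = 0.03346.
ΔP = f(L/D_h)(ρV²/2) = 0.03346·12.2/0.05238·6.351 = 49.5 Pa.
ΔP = 0.0495 kPa.

ΔP ≈ 0.0495 kPa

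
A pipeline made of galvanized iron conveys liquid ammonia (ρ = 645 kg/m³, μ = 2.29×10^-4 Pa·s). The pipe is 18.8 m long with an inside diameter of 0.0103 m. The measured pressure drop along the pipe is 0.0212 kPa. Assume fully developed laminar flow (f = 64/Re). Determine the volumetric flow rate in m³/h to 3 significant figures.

For laminar flow, f = 64/Re with Re = ρVD/μ, so Darcy-Weisbach reduces to ΔP = 32μLV/D². Solving for V: V = ΔP·D²/(32μL) = 21.2·(0.0103)²/(32·0.000229·18.8) = 0.01633 m/s.
Check: Re = ρVD/μ = 645·0.01633·0.0103/0.000229 = 473.6 < 2300, so the laminar assumption holds.
Q = V·A = 0.01633·(π/4·0.0103²) = 1.36e-06 m³/s = 0.00490 m³/h.

Q ≈ 0.00490 m³/h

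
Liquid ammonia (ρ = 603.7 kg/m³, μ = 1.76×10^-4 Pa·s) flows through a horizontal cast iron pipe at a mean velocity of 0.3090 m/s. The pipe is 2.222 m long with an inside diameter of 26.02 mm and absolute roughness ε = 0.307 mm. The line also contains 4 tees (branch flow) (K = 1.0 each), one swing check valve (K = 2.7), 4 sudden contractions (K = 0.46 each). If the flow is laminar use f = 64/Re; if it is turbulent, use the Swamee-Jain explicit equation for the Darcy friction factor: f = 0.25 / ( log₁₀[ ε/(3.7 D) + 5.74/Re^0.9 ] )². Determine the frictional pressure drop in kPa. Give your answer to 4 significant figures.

Reynolds number Re = ρVD/μ = 603.7 · 0.309 · 0.02602 / 0.000176 = 2.758e+04.
Re > 4000 → turbulent. Relative roughness ε/D = 0.000307/0.02602 = 0.0118. Swamee-Jain: f = 0.25/(log₁₀[0.0118/3.7 + 5.74/2.758e+04^0.9])² = 0.25/(log₁₀[0.00319 + 0.000579])² = 0.25/(-2.424)² = 0.04255.
Total minor-loss coefficient ΣK = 4·1 + 1·2.7 + 4·0.46 = 8.54.
ΔP = [f·L/D + ΣK]·(ρV²/2) = [0.04255·2.222/0.02602 + 8.54]·(603.7·0.309²/2) = [3.634 + 8.54]·28.82 = 350.9 Pa.
ΔP = 350.9 Pa = 0.3509 kPa.

ΔP ≈ 0.3509 kPa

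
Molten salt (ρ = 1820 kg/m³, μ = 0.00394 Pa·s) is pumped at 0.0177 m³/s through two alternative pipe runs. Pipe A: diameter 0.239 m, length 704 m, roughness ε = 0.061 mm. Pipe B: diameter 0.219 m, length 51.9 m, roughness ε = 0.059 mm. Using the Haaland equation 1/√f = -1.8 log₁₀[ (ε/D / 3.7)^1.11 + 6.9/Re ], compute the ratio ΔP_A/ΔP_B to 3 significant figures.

Pipe A: V = Q/A = 0.0177/0.04486 = 0.3945 m/s; Re = 4.356e+04; ε/D = 0.000255; Haaland → f = 0.02208; ΔP_A = f(L/D)(ρV²/2) = 9212 Pa.
Pipe B: V = Q/A = 0.0177/0.03767 = 0.4699 m/s; Re = 4.754e+04; ε/D = 0.000269; Haaland → f = 0.02174; ΔP_B = f(L/D)(ρV²/2) = 1035 Pa.
ΔP_A/ΔP_B = 9212/1035 = 8.90.

ΔP_A/ΔP_B ≈ 8.90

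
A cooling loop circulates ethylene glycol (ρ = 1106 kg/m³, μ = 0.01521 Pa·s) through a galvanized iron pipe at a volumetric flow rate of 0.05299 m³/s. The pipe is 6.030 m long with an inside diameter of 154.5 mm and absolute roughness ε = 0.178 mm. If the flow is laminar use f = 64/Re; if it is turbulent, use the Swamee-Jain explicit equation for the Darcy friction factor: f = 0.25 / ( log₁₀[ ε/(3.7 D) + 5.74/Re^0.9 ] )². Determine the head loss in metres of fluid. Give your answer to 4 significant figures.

h_f ≈ 0.4173 m

Cross-sectional area A = πD²/4 = π(0.1545)²/4 = 0.01875 m²; mean velocity V = Q/A = 0.05299/0.01875 = 2.826 m/s.
Reynolds number Re = ρVD/μ = 1106 · 2.826 · 0.1545 / 0.0152 = 3.175e+04.
Re > 4000 → turbulent. Relative roughness ε/D = 0.000178/0.1545 = 0.00115. Swamee-Jain: f = 0.25/(log₁₀[0.00115/3.7 + 5.74/3.175e+04^0.9])² = 0.25/(log₁₀[0.000311 + 0.00051])² = 0.25/(-3.086)² = 0.02626.
Darcy-Weisbach: ΔP = f(L/D)(ρV²/2) = 0.02626·(6.03/0.1545)·(1106·2.826²/2) = 0.02626·39.03·4418 = 4528 Pa.
Head loss h_f = ΔP/(ρg) = 4528/(1106·9.81) = 0.4173 m.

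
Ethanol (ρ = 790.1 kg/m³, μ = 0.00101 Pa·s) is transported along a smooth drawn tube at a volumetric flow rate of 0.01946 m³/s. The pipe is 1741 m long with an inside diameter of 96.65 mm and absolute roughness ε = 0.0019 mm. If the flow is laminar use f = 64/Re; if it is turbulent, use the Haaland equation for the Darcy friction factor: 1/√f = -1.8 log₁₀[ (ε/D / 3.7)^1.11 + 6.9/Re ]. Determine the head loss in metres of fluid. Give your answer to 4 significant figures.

h_f ≈ 100.9 m

Cross-sectional area A = πD²/4 = π(0.09665)²/4 = 0.007337 m²; mean velocity V = Q/A = 0.01946/0.007337 = 2.652 m/s.
Reynolds number Re = ρVD/μ = 790.1 · 2.652 · 0.09665 / 0.00101 = 2.005e+05.
Re > 4000 → turbulent. Relative roughness ε/D = 1.9e-06/0.09665 = 1.97e-05. Haaland: 1/√f = -1.8 log₁₀[(1.97e-05/3.7)^1.11 + 6.9/2.005e+05] = -1.8 log₁₀[1.4e-06 + 3.44e-05] = 8.003, so f = 0.01561.
Darcy-Weisbach: ΔP = f(L/D)(ρV²/2) = 0.01561·(1741/0.09665)·(790.1·2.652²/2) = 0.01561·1.801e+04·2779 = 7.817e+05 Pa.
Head loss h_f = ΔP/(ρg) = 7.817e+05/(790.1·9.81) = 100.9 m.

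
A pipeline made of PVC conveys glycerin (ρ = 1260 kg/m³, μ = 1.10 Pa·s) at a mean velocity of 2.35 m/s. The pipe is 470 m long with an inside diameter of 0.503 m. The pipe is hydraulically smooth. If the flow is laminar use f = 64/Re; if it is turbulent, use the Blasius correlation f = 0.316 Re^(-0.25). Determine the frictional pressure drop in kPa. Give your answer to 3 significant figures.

Reynolds number Re = ρVD/μ = 1260 · 2.35 · 0.503 / 1.1 = 1354.
Re < 2300 → laminar flow, so f = 64/Re = 64/1354 = 0.04727 (the turbulent correlation is not needed).
Darcy-Weisbach: ΔP = f(L/D)(ρV²/2) = 0.04727·(470/0.503)·(1260·2.35²/2) = 0.04727·934.4·3479 = 1.537e+05 Pa.
ΔP = 1.537e+05 Pa = 154 kPa.

ΔP ≈ 154 kPa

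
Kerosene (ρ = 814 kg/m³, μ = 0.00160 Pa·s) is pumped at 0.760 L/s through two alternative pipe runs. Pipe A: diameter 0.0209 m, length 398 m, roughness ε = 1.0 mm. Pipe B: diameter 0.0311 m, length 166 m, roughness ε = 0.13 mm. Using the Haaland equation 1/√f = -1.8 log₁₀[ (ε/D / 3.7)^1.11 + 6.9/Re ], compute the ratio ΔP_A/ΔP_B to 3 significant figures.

ΔP_A/ΔP_B ≈ 36.7

Pipe A: V = Q/A = 0.00076/0.0003431 = 2.215 m/s; Re = 2.355e+04; ε/D = 0.0478; Haaland → f = 0.07131; ΔP_A = f(L/D)(ρV²/2) = 2.712e+06 Pa.
Pipe B: V = Q/A = 0.00076/0.0007596 = 1 m/s; Re = 1.583e+04; ε/D = 0.00418; Haaland → f = 0.03401; ΔP_B = f(L/D)(ρV²/2) = 7.395e+04 Pa.
ΔP_A/ΔP_B = 2.712e+06/7.395e+04 = 36.7.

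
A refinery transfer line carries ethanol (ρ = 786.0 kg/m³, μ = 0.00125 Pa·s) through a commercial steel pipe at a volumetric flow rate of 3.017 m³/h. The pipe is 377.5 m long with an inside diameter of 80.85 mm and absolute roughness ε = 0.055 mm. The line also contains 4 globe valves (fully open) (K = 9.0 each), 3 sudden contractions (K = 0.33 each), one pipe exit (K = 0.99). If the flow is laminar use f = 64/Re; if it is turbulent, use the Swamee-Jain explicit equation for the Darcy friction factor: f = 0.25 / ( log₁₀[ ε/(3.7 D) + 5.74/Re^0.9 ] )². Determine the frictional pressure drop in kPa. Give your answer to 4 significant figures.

Q = 3.017 m³/h = 3.017/3600 = 0.0008381 m³/s.
Cross-sectional area A = πD²/4 = π(0.08085)²/4 = 0.005134 m²; mean velocity V = Q/A = 0.0008381/0.005134 = 0.1632 m/s.
Reynolds number Re = ρVD/μ = 786 · 0.1632 · 0.08085 / 0.00125 = 8299.
Re > 4000 → turbulent. Relative roughness ε/D = 5.5e-05/0.08085 = 0.00068. Swamee-Jain: f = 0.25/(log₁₀[0.00068/3.7 + 5.74/8299^0.9])² = 0.25/(log₁₀[0.000184 + 0.00171])² = 0.25/(-2.724)² = 0.0337.
Total minor-loss coefficient ΣK = 4·9 + 3·0.33 + 1·0.99 = 38.
ΔP = [f·L/D + ΣK]·(ρV²/2) = [0.0337·377.5/0.08085 + 38]·(786·0.1632²/2) = [157.3 + 38]·10.47 = 2045 Pa.
ΔP = 2045 Pa = 2.045 kPa.

ΔP ≈ 2.045 kPa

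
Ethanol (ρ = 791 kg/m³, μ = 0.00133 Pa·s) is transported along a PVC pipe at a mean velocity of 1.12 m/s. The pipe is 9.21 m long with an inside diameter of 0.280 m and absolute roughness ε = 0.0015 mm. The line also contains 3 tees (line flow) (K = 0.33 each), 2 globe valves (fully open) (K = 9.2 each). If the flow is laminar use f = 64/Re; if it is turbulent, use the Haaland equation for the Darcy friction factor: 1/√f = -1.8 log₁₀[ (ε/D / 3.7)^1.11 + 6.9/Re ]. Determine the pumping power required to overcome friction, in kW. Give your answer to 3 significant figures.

Reynolds number Re = ρVD/μ = 791 · 1.12 · 0.28 / 0.00133 = 1.865e+05.
Re > 4000 → turbulent. Relative roughness ε/D = 1.5e-06/0.28 = 5.36e-06. Haaland: 1/√f = -1.8 log₁₀[(5.36e-06/3.7)^1.11 + 6.9/1.865e+05] = -1.8 log₁₀[3.3e-07 + 3.7e-05] = 7.97, so f = 0.01574.
Total minor-loss coefficient ΣK = 3·0.33 + 2·9.2 = 19.4.
ΔP = [f·L/D + ΣK]·(ρV²/2) = [0.01574·9.21/0.28 + 19.4]·(791·1.12²/2) = [0.5178 + 19.4]·496.1 = 9877 Pa.
Q = V·A = 1.12·0.06158 = 0.06896 m³/s.
Pumping power P = QΔP = 0.06896·9877 = 681.1 W = 0.681 kW.

P ≈ 0.681 kW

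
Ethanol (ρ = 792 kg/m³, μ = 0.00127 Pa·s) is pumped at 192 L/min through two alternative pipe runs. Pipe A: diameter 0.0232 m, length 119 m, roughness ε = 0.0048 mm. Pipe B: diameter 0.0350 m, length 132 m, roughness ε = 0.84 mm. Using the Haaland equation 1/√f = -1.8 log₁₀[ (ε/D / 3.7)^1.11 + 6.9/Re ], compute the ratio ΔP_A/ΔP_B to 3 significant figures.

Pipe A: V = Q/A = 0.0032/0.0004227 = 7.57 m/s; Re = 1.095e+05; ε/D = 0.000207; Haaland → f = 0.01849; ΔP_A = f(L/D)(ρV²/2) = 2.152e+06 Pa.
Pipe B: V = Q/A = 0.0032/0.0009621 = 3.326 m/s; Re = 7.26e+04; ε/D = 0.024; Haaland → f = 0.0528; ΔP_B = f(L/D)(ρV²/2) = 8.723e+05 Pa.
ΔP_A/ΔP_B = 2.152e+06/8.723e+05 = 2.47.

ΔP_A/ΔP_B ≈ 2.47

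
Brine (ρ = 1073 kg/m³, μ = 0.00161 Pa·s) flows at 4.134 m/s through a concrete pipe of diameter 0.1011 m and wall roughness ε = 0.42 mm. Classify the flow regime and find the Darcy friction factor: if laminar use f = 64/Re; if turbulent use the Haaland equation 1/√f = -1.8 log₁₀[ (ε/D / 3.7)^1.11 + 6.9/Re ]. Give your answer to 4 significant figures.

Re = ρVD/μ = 1073·4.134·0.1011/0.00161 = 2.785e+05.
Re > 4000 → turbulent. ε/D = 0.00042/0.1011 = 0.00415; Haaland: 1/√f = -1.8 log₁₀[0.000532 + 2.48e-05] = 5.858, so f = 0.02914.

f ≈ 0.02914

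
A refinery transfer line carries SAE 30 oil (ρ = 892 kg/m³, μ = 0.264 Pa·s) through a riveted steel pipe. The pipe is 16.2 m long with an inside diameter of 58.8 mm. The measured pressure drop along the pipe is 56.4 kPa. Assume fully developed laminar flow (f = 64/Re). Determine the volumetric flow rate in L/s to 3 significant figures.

For laminar flow, f = 64/Re with Re = ρVD/μ, so Darcy-Weisbach reduces to ΔP = 32μLV/D². Solving for V: V = ΔP·D²/(32μL) = 5.64e+04·(0.0588)²/(32·0.264·16.2) = 1.425 m/s.
Check: Re = ρVD/μ = 892·1.425·0.0588/0.264 = 283.1 < 2300, so the laminar assumption holds.
Q = V·A = 1.425·(π/4·0.0588²) = 0.003869 m³/s = 3.87 L/s.

Q ≈ 3.87 L/s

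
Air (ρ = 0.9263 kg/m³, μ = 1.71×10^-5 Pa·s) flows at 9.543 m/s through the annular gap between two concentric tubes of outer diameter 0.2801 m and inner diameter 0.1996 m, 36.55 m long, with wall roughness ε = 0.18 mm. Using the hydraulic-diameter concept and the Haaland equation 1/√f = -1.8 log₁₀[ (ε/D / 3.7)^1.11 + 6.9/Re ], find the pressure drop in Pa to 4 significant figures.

ΔP ≈ 522.5 Pa

Hydraulic diameter D_h = 4A/P = D_o - D_i = 0.2801 - 0.1996 = 0.0805 m.
Re = ρVD_h/μ = 0.9263·9.543·0.0805/1.71e-05 = 4.161e+04.
ε/D_h = 0.00018/0.0805 = 0.00224; Haaland gives 1/√f = -1.8 log₁₀[0.000267+0.000166] = 6.054, so f = 0.02729.
ΔP = f(L/D_h)(ρV²/2) = 0.02729·36.55/0.0805·42.18 = 522.5 Pa.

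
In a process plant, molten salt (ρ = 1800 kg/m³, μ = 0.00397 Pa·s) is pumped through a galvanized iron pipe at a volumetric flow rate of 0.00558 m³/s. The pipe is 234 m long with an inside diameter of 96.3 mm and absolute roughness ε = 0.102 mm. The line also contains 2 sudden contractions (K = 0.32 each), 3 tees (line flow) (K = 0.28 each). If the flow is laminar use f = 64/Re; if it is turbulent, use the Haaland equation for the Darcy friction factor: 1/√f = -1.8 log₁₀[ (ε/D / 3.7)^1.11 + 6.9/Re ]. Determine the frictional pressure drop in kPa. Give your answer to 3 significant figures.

Cross-sectional area A = πD²/4 = π(0.0963)²/4 = 0.007284 m²; mean velocity V = Q/A = 0.00558/0.007284 = 0.7661 m/s.
Reynolds number Re = ρVD/μ = 1800 · 0.7661 · 0.0963 / 0.00397 = 3.345e+04.
Re > 4000 → turbulent. Relative roughness ε/D = 0.000102/0.0963 = 0.00106. Haaland: 1/√f = -1.8 log₁₀[(0.00106/3.7)^1.11 + 6.9/3.345e+04] = -1.8 log₁₀[0.000117 + 0.000206] = 6.284, so f = 0.02533.
Total minor-loss coefficient ΣK = 2·0.32 + 3·0.28 = 1.48.
ΔP = [f·L/D + ΣK]·(ρV²/2) = [0.02533·234/0.0963 + 1.48]·(1800·0.7661²/2) = [61.54 + 1.48]·528.2 = 3.329e+04 Pa.
ΔP = 3.329e+04 Pa = 33.3 kPa.

ΔP ≈ 33.3 kPa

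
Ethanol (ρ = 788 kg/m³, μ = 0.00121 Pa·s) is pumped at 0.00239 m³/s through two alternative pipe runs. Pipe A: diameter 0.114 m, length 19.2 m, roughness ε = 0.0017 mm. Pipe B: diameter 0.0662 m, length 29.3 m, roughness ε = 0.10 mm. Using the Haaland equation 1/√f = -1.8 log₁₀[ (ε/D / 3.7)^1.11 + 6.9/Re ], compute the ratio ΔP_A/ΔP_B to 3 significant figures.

Pipe A: V = Q/A = 0.00239/0.01021 = 0.2342 m/s; Re = 1.738e+04; ε/D = 1.49e-05; Haaland → f = 0.0267; ΔP_A = f(L/D)(ρV²/2) = 97.13 Pa.
Pipe B: V = Q/A = 0.00239/0.003442 = 0.6944 m/s; Re = 2.994e+04; ε/D = 0.00151; Haaland → f = 0.02679; ΔP_B = f(L/D)(ρV²/2) = 2253 Pa.
ΔP_A/ΔP_B = 97.13/2253 = 0.0431.

ΔP_A/ΔP_B ≈ 0.0431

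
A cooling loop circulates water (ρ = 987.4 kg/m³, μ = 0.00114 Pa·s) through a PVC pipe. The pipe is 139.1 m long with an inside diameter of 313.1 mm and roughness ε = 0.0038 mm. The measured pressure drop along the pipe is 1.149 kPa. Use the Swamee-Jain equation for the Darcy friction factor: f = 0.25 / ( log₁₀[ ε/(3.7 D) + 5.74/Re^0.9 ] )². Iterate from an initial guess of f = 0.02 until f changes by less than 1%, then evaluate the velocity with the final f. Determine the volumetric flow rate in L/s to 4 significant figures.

Q ≈ 43.42 L/s

Rearranging Darcy-Weisbach: V = √(2·ΔP·D/(f·L·ρ)). With ε/D = 3.8e-06/0.3131 = 1.21e-05, iterate starting from f = 0.02:
  f = 0.02 → V = √(2·1149·0.3131/(0.02·139.1·987.4)) = 0.5118 m/s; Re = ρVD/μ = 1.388e+05; f → 0.01679
  f = 0.01679 → V = 0.5586 m/s; Re = 1.515e+05; f → 0.0165
  f = 0.0165 → V = 0.5634 m/s; Re = 1.528e+05; f → 0.01648
Converged (Δf/f < 1%). With the final f = 0.01648: V = √(2·1149·0.3131/(0.01648·139.1·987.4)) = 0.5639 m/s.
Q = V·A = 0.5639·(π/4·0.3131²) = 0.04342 m³/s = 43.42 L/s.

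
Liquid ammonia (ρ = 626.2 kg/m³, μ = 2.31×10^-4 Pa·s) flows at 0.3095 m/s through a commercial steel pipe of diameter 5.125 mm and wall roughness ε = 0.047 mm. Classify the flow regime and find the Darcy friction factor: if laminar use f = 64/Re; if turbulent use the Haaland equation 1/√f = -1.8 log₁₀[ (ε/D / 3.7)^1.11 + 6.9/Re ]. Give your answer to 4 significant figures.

Re = ρVD/μ = 626.2·0.3095·0.005125/0.000231 = 4300.
Re > 4000 → turbulent. ε/D = 4.7e-05/0.005125 = 0.00917; Haaland: 1/√f = -1.8 log₁₀[0.00128 + 0.0016] = 4.572, so f = 0.04785.

f ≈ 0.04785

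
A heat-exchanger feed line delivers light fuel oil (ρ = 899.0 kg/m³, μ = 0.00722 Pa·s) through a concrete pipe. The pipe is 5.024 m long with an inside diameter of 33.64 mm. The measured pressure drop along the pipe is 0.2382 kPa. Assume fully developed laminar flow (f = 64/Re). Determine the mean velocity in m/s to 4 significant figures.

V ≈ 0.2322 m/s

For laminar flow, f = 64/Re with Re = ρVD/μ, so Darcy-Weisbach reduces to ΔP = 32μLV/D². Solving for V: V = ΔP·D²/(32μL) = 238.2·(0.03364)²/(32·0.00722·5.024) = 0.2322 m/s.
Check: Re = ρVD/μ = 899·0.2322·0.03364/0.00722 = 972.7 < 2300, so the laminar assumption holds.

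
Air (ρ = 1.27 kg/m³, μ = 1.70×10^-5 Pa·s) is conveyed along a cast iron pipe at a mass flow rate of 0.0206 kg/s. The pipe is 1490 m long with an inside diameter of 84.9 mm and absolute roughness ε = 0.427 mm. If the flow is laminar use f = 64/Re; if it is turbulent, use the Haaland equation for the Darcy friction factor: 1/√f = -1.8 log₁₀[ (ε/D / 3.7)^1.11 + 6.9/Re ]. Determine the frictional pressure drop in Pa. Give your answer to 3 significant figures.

A = πD²/4 = π(0.0849)²/4 = 0.005661 m²; mean velocity V = ṁ/(ρA) = 0.0206/(1.27 · 0.005661) = 2.865 m/s.
Reynolds number Re = ρVD/μ = 1.27 · 2.865 · 0.0849 / 1.7e-05 = 1.817e+04.
Re > 4000 → turbulent. Relative roughness ε/D = 0.000427/0.0849 = 0.00503. Haaland: 1/√f = -1.8 log₁₀[(0.00503/3.7)^1.11 + 6.9/1.817e+04] = -1.8 log₁₀[0.000658 + 0.00038] = 5.371, so f = 0.03466.
Darcy-Weisbach: ΔP = f(L/D)(ρV²/2) = 0.03466·(1490/0.0849)·(1.27·2.865²/2) = 0.03466·1.755e+04·5.213 = 3171 Pa.

ΔP ≈ 3170 Pa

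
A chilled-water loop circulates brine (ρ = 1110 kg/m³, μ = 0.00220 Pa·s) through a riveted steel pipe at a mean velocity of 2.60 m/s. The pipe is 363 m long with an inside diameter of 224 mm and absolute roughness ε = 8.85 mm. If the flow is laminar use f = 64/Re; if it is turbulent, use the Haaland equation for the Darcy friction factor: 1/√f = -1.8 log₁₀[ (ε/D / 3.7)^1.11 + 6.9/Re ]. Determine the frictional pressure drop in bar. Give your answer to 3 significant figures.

Reynolds number Re = ρVD/μ = 1110 · 2.6 · 0.224 / 0.0022 = 2.938e+05.
Re > 4000 → turbulent. Relative roughness ε/D = 0.00885/0.224 = 0.0395. Haaland: 1/√f = -1.8 log₁₀[(0.0395/3.7)^1.11 + 6.9/2.938e+05] = -1.8 log₁₀[0.00648 + 2.35e-05] = 3.936, so f = 0.06454.
Darcy-Weisbach: ΔP = f(L/D)(ρV²/2) = 0.06454·(363/0.224)·(1110·2.6²/2) = 0.06454·1621·3752 = 3.924e+05 Pa.
ΔP = 3.924e+05 Pa = 3.92 bar.

ΔP ≈ 3.92 bar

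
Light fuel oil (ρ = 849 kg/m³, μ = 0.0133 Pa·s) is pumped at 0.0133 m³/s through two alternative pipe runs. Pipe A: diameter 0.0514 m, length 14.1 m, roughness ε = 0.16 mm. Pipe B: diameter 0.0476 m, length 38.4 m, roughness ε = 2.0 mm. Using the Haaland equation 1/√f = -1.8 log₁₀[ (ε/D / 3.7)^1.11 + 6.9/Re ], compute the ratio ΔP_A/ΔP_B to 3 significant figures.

Pipe A: V = Q/A = 0.0133/0.002075 = 6.41 m/s; Re = 2.103e+04; ε/D = 0.00311; Haaland → f = 0.03118; ΔP_A = f(L/D)(ρV²/2) = 1.492e+05 Pa.
Pipe B: V = Q/A = 0.0133/0.00178 = 7.474 m/s; Re = 2.271e+04; ε/D = 0.042; Haaland → f = 0.06739; ΔP_B = f(L/D)(ρV²/2) = 1.289e+06 Pa.
ΔP_A/ΔP_B = 1.492e+05/1.289e+06 = 0.116.

ΔP_A/ΔP_B ≈ 0.116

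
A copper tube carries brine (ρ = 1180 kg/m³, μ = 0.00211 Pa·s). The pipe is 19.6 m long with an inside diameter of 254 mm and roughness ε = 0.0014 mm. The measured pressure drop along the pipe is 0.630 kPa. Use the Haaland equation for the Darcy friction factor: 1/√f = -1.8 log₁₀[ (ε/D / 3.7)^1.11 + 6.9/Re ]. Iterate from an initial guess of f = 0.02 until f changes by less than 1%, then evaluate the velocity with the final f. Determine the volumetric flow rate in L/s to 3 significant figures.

Q ≈ 45.8 L/s

Rearranging Darcy-Weisbach: V = √(2·ΔP·D/(f·L·ρ)). With ε/D = 1.4e-06/0.254 = 5.51e-06, iterate starting from f = 0.02:
  f = 0.02 → V = √(2·630·0.254/(0.02·19.6·1180)) = 0.8318 m/s; Re = ρVD/μ = 1.182e+05; f → 0.01724
  f = 0.01724 → V = 0.8959 m/s; Re = 1.273e+05; f → 0.01698
  f = 0.01698 → V = 0.9027 m/s; Re = 1.282e+05; f → 0.01696
Converged (Δf/f < 1%). With the final f = 0.01696: V = √(2·630·0.254/(0.01696·19.6·1180)) = 0.9034 m/s.
Q = V·A = 0.9034·(π/4·0.254²) = 0.04577 m³/s = 45.8 L/s.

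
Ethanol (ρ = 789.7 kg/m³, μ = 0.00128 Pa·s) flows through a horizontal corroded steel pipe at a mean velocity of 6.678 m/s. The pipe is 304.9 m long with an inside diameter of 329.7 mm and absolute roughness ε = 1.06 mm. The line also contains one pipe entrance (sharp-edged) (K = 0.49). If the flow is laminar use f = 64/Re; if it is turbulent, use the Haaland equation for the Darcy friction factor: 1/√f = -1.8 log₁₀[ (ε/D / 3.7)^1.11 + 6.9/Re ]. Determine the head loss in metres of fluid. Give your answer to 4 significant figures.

Reynolds number Re = ρVD/μ = 789.7 · 6.678 · 0.3297 / 0.00128 = 1.358e+06.
Re > 4000 → turbulent. Relative roughness ε/D = 0.00106/0.3297 = 0.00322. Haaland: 1/√f = -1.8 log₁₀[(0.00322/3.7)^1.11 + 6.9/1.358e+06] = -1.8 log₁₀[0.0004 + 5.08e-06] = 6.106, so f = 0.02682.
Total minor-loss coefficient ΣK = 1·0.49 = 0.49.
ΔP = [f·L/D + ΣK]·(ρV²/2) = [0.02682·304.9/0.3297 + 0.49]·(789.7·6.678²/2) = [24.8 + 0.49]·1.761e+04 = 4.454e+05 Pa.
Head loss h_f = ΔP/(ρg) = 4.454e+05/(789.7·9.81) = 57.49 m.

h_f ≈ 57.49 m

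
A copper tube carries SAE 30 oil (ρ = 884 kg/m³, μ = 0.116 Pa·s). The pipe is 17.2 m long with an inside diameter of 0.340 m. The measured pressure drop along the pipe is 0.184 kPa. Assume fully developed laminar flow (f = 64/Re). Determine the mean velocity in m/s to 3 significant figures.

V ≈ 0.333 m/s

For laminar flow, f = 64/Re with Re = ρVD/μ, so Darcy-Weisbach reduces to ΔP = 32μLV/D². Solving for V: V = ΔP·D²/(32μL) = 184·(0.34)²/(32·0.116·17.2) = 0.3331 m/s.
Check: Re = ρVD/μ = 884·0.3331·0.34/0.116 = 863.2 < 2300, so the laminar assumption holds.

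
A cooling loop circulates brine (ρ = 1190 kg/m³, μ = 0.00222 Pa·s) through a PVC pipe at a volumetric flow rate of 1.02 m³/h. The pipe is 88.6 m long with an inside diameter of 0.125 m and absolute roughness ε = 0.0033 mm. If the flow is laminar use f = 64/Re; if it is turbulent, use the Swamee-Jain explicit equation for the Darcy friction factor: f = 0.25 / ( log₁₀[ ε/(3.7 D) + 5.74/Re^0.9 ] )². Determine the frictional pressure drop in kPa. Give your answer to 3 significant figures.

Q = 1.02 m³/h = 1.02/3600 = 0.0002833 m³/s.
Cross-sectional area A = πD²/4 = π(0.125)²/4 = 0.01227 m²; mean velocity V = Q/A = 0.0002833/0.01227 = 0.02309 m/s.
Reynolds number Re = ρVD/μ = 1190 · 0.02309 · 0.125 / 0.00222 = 1547.
Re < 2300 → laminar flow, so f = 64/Re = 64/1547 = 0.04137 (the turbulent correlation is not needed).
Darcy-Weisbach: ΔP = f(L/D)(ρV²/2) = 0.04137·(88.6/0.125)·(1190·0.02309²/2) = 0.04137·708.8·0.3172 = 9.3 Pa.
ΔP = 9.3 Pa = 0.00930 kPa.

ΔP ≈ 0.00930 kPa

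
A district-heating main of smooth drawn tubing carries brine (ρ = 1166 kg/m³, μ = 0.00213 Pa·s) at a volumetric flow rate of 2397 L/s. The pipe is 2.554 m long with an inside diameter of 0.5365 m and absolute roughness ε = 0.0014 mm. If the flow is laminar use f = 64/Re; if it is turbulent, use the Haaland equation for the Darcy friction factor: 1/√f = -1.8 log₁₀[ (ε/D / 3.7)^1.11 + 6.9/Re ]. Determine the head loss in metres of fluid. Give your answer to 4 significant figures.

Q = 2397 L/s = 2397/1000 = 2.397 m³/s.
Cross-sectional area A = πD²/4 = π(0.5365)²/4 = 0.2261 m²; mean velocity V = Q/A = 2.397/0.2261 = 10.6 m/s.
Reynolds number Re = ρVD/μ = 1166 · 10.6 · 0.5365 / 0.00213 = 3.114e+06.
Re > 4000 → turbulent. Relative roughness ε/D = 1.4e-06/0.5365 = 2.61e-06. Haaland: 1/√f = -1.8 log₁₀[(2.61e-06/3.7)^1.11 + 6.9/3.114e+06] = -1.8 log₁₀[1.48e-07 + 2.22e-06] = 10.13, so f = 0.00975.
Darcy-Weisbach: ΔP = f(L/D)(ρV²/2) = 0.00975·(2.554/0.5365)·(1166·10.6²/2) = 0.00975·4.76·6.555e+04 = 3042 Pa.
Head loss h_f = ΔP/(ρg) = 3042/(1166·9.81) = 0.2660 m.

h_f ≈ 0.2660 m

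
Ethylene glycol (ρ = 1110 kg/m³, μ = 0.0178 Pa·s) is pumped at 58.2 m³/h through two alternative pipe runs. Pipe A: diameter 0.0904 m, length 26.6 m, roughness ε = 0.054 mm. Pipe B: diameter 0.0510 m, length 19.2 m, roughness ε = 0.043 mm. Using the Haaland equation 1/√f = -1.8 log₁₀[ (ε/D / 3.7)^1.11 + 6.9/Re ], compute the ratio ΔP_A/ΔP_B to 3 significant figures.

Pipe A: V = Q/A = 0.01617/0.006418 = 2.519 m/s; Re = 1.42e+04; ε/D = 0.000597; Haaland → f = 0.02902; ΔP_A = f(L/D)(ρV²/2) = 3.006e+04 Pa.
Pipe B: V = Q/A = 0.01617/0.002043 = 7.914 m/s; Re = 2.517e+04; ε/D = 0.000843; Haaland → f = 0.02611; ΔP_B = f(L/D)(ρV²/2) = 3.417e+05 Pa.
ΔP_A/ΔP_B = 3.006e+04/3.417e+05 = 0.0880.

ΔP_A/ΔP_B ≈ 0.0880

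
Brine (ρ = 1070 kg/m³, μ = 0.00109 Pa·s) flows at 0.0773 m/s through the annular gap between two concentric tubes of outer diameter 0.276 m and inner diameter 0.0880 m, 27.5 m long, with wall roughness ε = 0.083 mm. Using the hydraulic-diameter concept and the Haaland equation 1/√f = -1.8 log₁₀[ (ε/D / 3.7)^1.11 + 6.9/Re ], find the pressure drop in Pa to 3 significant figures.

Hydraulic diameter D_h = 4A/P = D_o - D_i = 0.276 - 0.088 = 0.188 m.
Re = ρVD_h/μ = 1070·0.0773·0.188/0.00109 = 1.427e+04.
ε/D_h = 8.3e-05/0.188 = 0.000441; Haaland gives 1/√f = -1.8 log₁₀[4.42e-05+0.000484] = 5.899, so f = 0.02873.
ΔP = f(L/D_h)(ρV²/2) = 0.02873·27.5/0.188·3.197 = 13.44 Pa.

ΔP ≈ 13.4 Pa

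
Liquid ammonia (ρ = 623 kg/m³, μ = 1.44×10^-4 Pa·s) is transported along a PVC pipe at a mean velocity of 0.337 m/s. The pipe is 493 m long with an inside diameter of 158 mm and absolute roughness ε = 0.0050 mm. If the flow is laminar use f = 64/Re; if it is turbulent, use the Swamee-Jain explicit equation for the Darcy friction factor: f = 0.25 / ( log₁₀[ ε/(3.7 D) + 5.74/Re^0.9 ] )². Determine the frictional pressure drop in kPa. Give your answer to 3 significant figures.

ΔP ≈ 1.70 kPa

Reynolds number Re = ρVD/μ = 623 · 0.337 · 0.158 / 0.000144 = 2.304e+05.
Re > 4000 → turbulent. Relative roughness ε/D = 5e-06/0.158 = 3.16e-05. Swamee-Jain: f = 0.25/(log₁₀[3.16e-05/3.7 + 5.74/2.304e+05^0.9])² = 0.25/(log₁₀[8.55e-06 + 8.57e-05])² = 0.25/(-4.026)² = 0.01542.
Darcy-Weisbach: ΔP = f(L/D)(ρV²/2) = 0.01542·(493/0.158)·(623·0.337²/2) = 0.01542·3120·35.38 = 1703 Pa.
ΔP = 1703 Pa = 1.70 kPa.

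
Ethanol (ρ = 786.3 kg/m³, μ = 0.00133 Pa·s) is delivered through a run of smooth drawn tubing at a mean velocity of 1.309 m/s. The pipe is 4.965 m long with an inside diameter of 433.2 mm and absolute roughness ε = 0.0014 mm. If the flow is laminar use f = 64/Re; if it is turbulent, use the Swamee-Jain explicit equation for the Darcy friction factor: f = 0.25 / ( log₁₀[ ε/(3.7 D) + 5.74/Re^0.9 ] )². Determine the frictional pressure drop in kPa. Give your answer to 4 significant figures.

Reynolds number Re = ρVD/μ = 786.3 · 1.309 · 0.4332 / 0.00133 = 3.352e+05.
Re > 4000 → turbulent. Relative roughness ε/D = 1.4e-06/0.4332 = 3.23e-06. Swamee-Jain: f = 0.25/(log₁₀[3.23e-06/3.7 + 5.74/3.352e+05^0.9])² = 0.25/(log₁₀[8.73e-07 + 6.11e-05])² = 0.25/(-4.208)² = 0.01412.
Darcy-Weisbach: ΔP = f(L/D)(ρV²/2) = 0.01412·(4.965/0.4332)·(786.3·1.309²/2) = 0.01412·11.46·673.7 = 109 Pa.
ΔP = 109 Pa = 0.1090 kPa.

ΔP ≈ 0.1090 kPa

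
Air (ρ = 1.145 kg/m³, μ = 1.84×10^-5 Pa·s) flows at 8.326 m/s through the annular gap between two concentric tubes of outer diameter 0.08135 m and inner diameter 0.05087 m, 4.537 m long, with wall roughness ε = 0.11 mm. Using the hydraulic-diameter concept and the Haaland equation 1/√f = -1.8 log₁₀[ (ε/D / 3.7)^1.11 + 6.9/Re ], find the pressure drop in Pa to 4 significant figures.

ΔP ≈ 196.0 Pa

Hydraulic diameter D_h = 4A/P = D_o - D_i = 0.08135 - 0.05087 = 0.03048 m.
Re = ρVD_h/μ = 1.145·8.326·0.03048/1.84e-05 = 1.579e+04.
ε/D_h = 0.00011/0.03048 = 0.00361; Haaland gives 1/√f = -1.8 log₁₀[0.000455+0.000437] = 5.489, so f = 0.03319.
ΔP = f(L/D_h)(ρV²/2) = 0.03319·4.537/0.03048·39.69 = 196 Pa.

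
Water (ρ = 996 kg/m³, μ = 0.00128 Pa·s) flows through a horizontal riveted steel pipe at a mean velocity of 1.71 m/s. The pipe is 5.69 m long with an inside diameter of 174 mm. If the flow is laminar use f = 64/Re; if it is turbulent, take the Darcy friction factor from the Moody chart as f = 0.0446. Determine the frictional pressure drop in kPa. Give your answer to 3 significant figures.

ΔP ≈ 2.12 kPa

Reynolds number Re = ρVD/μ = 996 · 1.71 · 0.174 / 0.00128 = 2.315e+05.
Re > 4000 → turbulent; use the Moody-chart value f = 0.0446.
Darcy-Weisbach: ΔP = f(L/D)(ρV²/2) = 0.0446·(5.69/0.174)·(996·1.71²/2) = 0.0446·32.7·1456 = 2124 Pa.
ΔP = 2124 Pa = 2.12 kPa.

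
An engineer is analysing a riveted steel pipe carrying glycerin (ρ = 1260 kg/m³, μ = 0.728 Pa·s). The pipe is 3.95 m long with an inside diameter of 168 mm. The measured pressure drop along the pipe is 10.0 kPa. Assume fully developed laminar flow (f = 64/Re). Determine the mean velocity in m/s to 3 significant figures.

For laminar flow, f = 64/Re with Re = ρVD/μ, so Darcy-Weisbach reduces to ΔP = 32μLV/D². Solving for V: V = ΔP·D²/(32μL) = 1e+04·(0.168)²/(32·0.728·3.95) = 3.067 m/s.
Check: Re = ρVD/μ = 1260·3.067·0.168/0.728 = 891.8 < 2300, so the laminar assumption holds.

V ≈ 3.07 m/s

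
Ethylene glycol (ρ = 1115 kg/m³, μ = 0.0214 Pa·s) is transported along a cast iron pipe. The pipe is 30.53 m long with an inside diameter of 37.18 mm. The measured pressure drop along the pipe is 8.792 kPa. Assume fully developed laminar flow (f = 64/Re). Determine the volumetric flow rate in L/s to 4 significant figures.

Q ≈ 0.6311 L/s

For laminar flow, f = 64/Re with Re = ρVD/μ, so Darcy-Weisbach reduces to ΔP = 32μLV/D². Solving for V: V = ΔP·D²/(32μL) = 8792·(0.03718)²/(32·0.0214·30.53) = 0.5813 m/s.
Check: Re = ρVD/μ = 1115·0.5813·0.03718/0.0214 = 1126 < 2300, so the laminar assumption holds.
Q = V·A = 0.5813·(π/4·0.03718²) = 0.0006311 m³/s = 0.6311 L/s.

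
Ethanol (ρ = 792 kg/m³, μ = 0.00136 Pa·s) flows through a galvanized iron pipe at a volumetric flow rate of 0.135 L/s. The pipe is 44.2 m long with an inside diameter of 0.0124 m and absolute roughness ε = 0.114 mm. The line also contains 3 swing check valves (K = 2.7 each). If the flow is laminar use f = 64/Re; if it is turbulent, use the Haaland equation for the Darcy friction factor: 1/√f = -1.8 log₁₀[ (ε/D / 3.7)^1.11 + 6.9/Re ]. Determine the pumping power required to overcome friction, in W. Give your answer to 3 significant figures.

P ≈ 10.9 W

Q = 0.135 L/s = 0.135/1000 = 0.000135 m³/s.
Cross-sectional area A = πD²/4 = π(0.0124)²/4 = 0.0001208 m²; mean velocity V = Q/A = 0.000135/0.0001208 = 1.118 m/s.
Reynolds number Re = ρVD/μ = 792 · 1.118 · 0.0124 / 0.00136 = 8073.
Re > 4000 → turbulent. Relative roughness ε/D = 0.000114/0.0124 = 0.00919. Haaland: 1/√f = -1.8 log₁₀[(0.00919/3.7)^1.11 + 6.9/8073] = -1.8 log₁₀[0.00128 + 0.000855] = 4.805, so f = 0.0433.
Total minor-loss coefficient ΣK = 3·2.7 = 8.1.
ΔP = [f·L/D + ΣK]·(ρV²/2) = [0.0433·44.2/0.0124 + 8.1]·(792·1.118²/2) = [154.4 + 8.1]·494.9 = 8.04e+04 Pa.
Pumping power P = QΔP = 0.000135·8.04e+04 = 10.85 W = 10.9 W.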